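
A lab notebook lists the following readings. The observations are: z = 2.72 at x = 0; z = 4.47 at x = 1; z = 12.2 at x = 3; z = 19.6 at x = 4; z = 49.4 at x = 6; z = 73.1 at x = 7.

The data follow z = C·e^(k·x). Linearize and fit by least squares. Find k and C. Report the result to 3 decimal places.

Let Y = ln z. Fitting Y = k·x + ln C by least squares:
AᵀA = [[111.0000, 21.0000]; [21.0000, 6]], rhs = [74.3463, 16.1668]ᵀ  (here Σx = 21.0000, Σ(x)² = 111.0000, Σln z = 16.1668, Σx·ln z = 74.3463).
Δ = 111.0000·6 − (21.0000)² = 225.0000; k = (74.3463·6 − 21.0000·16.1668)/225.0000 = 0.47367, ln C = (111.0000·16.1668 − 21.0000·74.3463)/225.0000 = 1.03661, so C = exp(1.03661) = 2.81965.

k = 0.474, C = 2.820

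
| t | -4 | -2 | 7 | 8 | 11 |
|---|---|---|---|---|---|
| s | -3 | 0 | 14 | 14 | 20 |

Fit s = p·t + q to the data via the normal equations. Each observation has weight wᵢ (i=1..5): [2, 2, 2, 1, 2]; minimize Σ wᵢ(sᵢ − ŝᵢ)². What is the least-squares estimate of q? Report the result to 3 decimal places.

Entries of MᵀWM: Σwᵢ·t·t = 444, Σwᵢ·t = 32, Σwᵢ·1 = 9.
And Σwᵢ·t·s = 772, Σwᵢ·s = 76.
So MᵀWM·[p, q]ᵀ = MᵀWs: [[444, 32]; [32, 9]]·[p, q]ᵀ = [772, 76]ᵀ.
Determinant 444·9 − 32² = 2972.
p = (772·9 − 32·76)/2972 = 1129/743; q = (444·76 − 32·772)/2972 = 2260/743.

q = 3.042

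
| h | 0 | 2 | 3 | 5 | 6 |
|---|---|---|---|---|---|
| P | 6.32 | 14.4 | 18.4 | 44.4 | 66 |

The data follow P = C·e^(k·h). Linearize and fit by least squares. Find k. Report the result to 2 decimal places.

Taking logs, ln P = k·h + ln C, so regress ln P on h.
Σh = 16.0000, Σ(h)² = 74.0000, Σln P = 15.4062, Σh·ln P = 58.1756.
Equations: 74.0000·k + 16.0000·ln C = 58.1756;  16.0000·k + 5·ln C = 15.4062.
Solving (det = 114.0000): k = 0.38929, ln C = 1.83551.

k = 0.39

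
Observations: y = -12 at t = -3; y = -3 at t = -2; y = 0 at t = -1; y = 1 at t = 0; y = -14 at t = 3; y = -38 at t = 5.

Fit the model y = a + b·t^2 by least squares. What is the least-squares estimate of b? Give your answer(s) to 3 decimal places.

With design matrix M, MᵀM = [[6, 48]; [48, 804]] and Mᵀy = [-66, -1196]ᵀ.
Eliminating b: 804·(row 1) − 48·(row 2) gives 2520·a = 804·(-66) − 48·(-1196) = 4344, so a = 181/105.
Then b = ((-1196) − 48·(181/105))/804 = -167/105.

b = -1.590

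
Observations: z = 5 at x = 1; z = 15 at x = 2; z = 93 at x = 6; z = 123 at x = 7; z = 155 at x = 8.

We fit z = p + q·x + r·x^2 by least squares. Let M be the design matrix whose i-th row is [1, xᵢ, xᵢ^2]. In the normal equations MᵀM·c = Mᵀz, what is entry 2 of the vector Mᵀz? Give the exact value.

2694

Entry 2 ↔ basis x, so (Mᵀz)_{2} = Σᵢ (x)·zᵢ = (1)·(5) + (2)·(15) + (6)·(93) + (7)·(123) + (8)·(155) = 2694.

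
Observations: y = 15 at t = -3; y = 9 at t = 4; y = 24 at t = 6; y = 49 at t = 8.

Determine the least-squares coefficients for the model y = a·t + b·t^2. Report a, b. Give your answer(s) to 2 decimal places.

a = -1.94, b = 1.01

Normal-equation sums: Σt·t = 125, Σt·t^2 = 765, Σt^2·t^2 = 5729.
Moment sums: Σt·y = 527, Σt^2·y = 4279.
Determinant 125·5729 − 765² = 130900.
a = (527·5729 − 765·4279)/130900 = -3739/1925; b = (125·4279 − 765·527)/130900 = 6586/6545.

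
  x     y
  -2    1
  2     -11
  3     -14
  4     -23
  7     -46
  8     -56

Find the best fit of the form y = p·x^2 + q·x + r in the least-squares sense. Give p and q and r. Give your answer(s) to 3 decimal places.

p = -0.474, q = -2.860, r = -2.803

AᵀA·[p, q, r]ᵀ = Aᵀy reads: 6866·p + 946·q + 146·r = -6372;  946·p + 146·q + 22·r = -928;  146·p + 22·q + 6·r = -149.
(Σx^2·x^2 = 6866, Σx^2·x = 946, Σx^2 = 146, Σx·x = 146, Σx = 22, Σ1 = 6, Σx^2·y = -6372, Σx·y = -928, Σy = -149.)
Row-reducing yields p = -2431/5124, q = -14653/5124, r = -171/61.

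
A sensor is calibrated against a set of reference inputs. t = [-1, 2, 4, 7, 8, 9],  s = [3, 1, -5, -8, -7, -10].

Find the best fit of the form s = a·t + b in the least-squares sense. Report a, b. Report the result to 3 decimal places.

a = -1.301, b = 1.953

Compute the Gram sums: Σt·t = 215, Σt = 29, Σ1 = 6.
Moment sums: Σt·s = -223, Σs = -26.
XᵀX·[a, b]ᵀ = Xᵀs becomes [[215, 29]; [29, 6]]·[a, b]ᵀ = [-223, -26]ᵀ.
Eliminating b: 6·(row 1) − 29·(row 2) gives 449·a = 6·(-223) − 29·(-26) = -584, so a = -584/449.
Then b = ((-26) − 29·(-584/449))/6 = 877/449.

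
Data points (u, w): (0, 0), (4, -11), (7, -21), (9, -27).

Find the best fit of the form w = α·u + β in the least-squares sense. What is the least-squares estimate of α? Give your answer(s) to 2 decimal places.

α = -3.02

Normal-equation sums: Σu·u = 146, Σu = 20, Σ1 = 4.
Moment sums: Σu·w = -434, Σw = -59.
Δ = 146·4 − 20² = 184.
α = ((-434)·4 − 20·(-59))/184 = -139/46; β = (146·(-59) − 20·(-434))/184 = 33/92.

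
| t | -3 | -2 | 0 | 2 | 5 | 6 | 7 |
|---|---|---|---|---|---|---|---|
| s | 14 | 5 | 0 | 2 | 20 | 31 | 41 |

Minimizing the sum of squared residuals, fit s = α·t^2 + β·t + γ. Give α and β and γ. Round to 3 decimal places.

α = 1.021, β = -1.160, γ = 0.108

Sums needed: Σt^2·t^2 = 4435, Σt^2·t = 657, Σt^2 = 127, Σt·t = 127, Σt = 15, Σ1 = 7.
And Σt^2·s = 3779, Σt·s = 525, Σs = 113.
Normal equations: [[4435, 657, 127]; [657, 127, 15]; [127, 15, 7]]·[α, β, γ]ᵀ = [3779, 525, 113]ᵀ.
Inverting the 3×3 Gram matrix, [α, β, γ]ᵀ = [32162/31507, -36537/31507, 3396/31507]ᵀ.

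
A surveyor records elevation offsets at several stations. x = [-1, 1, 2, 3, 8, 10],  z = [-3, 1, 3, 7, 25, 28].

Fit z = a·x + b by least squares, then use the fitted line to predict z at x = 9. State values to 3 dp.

ẑ = 25.932

With design matrix M, MᵀM = [[179, 23]; [23, 6]] and Mᵀz = [511, 61]ᵀ.
Δ = 179·6 − 23² = 545.
a = (511·6 − 23·61)/545 = 1663/545; b = (179·61 − 23·511)/545 = -834/545.
At x = 9: ẑ = (1663/545)·(9) + (-834/545)·(1) = 14133/545.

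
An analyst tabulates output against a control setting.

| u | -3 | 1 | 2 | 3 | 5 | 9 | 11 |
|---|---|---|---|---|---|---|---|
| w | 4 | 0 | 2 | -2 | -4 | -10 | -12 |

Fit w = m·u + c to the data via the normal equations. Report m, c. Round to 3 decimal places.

m = -1.217, c = 1.727

Compute the Gram sums: Σu·u = 250, Σu = 28, Σ1 = 7.
Right-hand side: Σu·w = -256, Σw = -22.
Eliminating c: 7·(row 1) − 28·(row 2) gives 966·m = 7·(-256) − 28·(-22) = -1176, so m = -28/23.
Then c = ((-22) − 28·(-28/23))/7 = 278/161.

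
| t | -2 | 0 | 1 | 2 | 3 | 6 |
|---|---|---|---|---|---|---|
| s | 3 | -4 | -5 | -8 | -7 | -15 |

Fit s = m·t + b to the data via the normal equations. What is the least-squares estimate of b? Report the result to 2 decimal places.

b = -2.52

AᵀA·[m, b]ᵀ = Aᵀs reads: 54·m + 10·b = -138;  10·m + 6·b = -36.
(Σt·t = 54, Σt = 10, Σ1 = 6, Σt·s = -138, Σs = -36.)
Eliminating b: 6·(row 1) − 10·(row 2) gives 224·m = 6·(-138) − 10·(-36) = -468, so m = -117/56.
Then b = ((-36) − 10·(-117/56))/6 = -141/56.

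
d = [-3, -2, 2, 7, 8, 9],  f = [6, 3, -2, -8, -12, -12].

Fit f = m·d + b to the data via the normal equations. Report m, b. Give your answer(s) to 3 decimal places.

m = -1.458, b = 0.937

Compute the Gram sums: Σd·d = 211, Σd = 21, Σ1 = 6.
Right-hand side: Σd·f = -288, Σf = -25.
Normal equations: [[211, 21]; [21, 6]]·[m, b]ᵀ = [-288, -25]ᵀ.
det = 211·6 − 21² = 825.
m = ((-288)·6 − 21·(-25))/825 = -401/275; b = (211·(-25) − 21·(-288))/825 = 773/825.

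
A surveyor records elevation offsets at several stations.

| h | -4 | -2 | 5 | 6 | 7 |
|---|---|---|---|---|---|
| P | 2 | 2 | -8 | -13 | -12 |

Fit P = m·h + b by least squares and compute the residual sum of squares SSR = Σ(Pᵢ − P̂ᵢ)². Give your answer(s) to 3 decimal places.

SSR = 10.759

AᵀA·[m, b]ᵀ = AᵀP reads: 130·m + 12·b = -214;  12·m + 5·b = -29.
Eliminating b: 5·(row 1) − 12·(row 2) gives 506·m = 5·(-214) − 12·(-29) = -722, so m = -361/253.
Then b = ((-29) − 12·(-361/253))/5 = -601/253.
Residuals: -337/253, 35/23, 382/253, -522/253, 4/11; SSR = 2722/253.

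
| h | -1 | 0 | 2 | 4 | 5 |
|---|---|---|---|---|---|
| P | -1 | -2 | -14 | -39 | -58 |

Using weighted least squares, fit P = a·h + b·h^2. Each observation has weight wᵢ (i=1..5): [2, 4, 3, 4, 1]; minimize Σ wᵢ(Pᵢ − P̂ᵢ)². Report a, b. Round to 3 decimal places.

a = -2.658, b = -1.792

With design matrix M, MᵀWM = [[103, 403]; [403, 1699]] and MᵀWP = [-996, -4116]ᵀ.
Determinant 103·1699 − 403² = 12588.
a = ((-996)·1699 − 403·(-4116))/12588 = -2788/1049; b = (103·(-4116) − 403·(-996))/12588 = -1880/1049.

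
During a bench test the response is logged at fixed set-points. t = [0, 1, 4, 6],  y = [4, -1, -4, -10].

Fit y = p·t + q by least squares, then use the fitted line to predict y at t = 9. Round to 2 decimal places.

Normal-equation sums: Σt·t = 53, Σt = 11, Σ1 = 4.
Moment sums: Σt·y = -77, Σy = -11.
XᵀX·[p, q]ᵀ = Xᵀy becomes [[53, 11]; [11, 4]]·[p, q]ᵀ = [-77, -11]ᵀ.
det = 53·4 − 11² = 91.
p = ((-77)·4 − 11·(-11))/91 = -187/91; q = (53·(-11) − 11·(-77))/91 = 264/91.
At t = 9: ŷ = (-187/91)·(9) + (264/91)·(1) = -1419/91.

ŷ = -15.59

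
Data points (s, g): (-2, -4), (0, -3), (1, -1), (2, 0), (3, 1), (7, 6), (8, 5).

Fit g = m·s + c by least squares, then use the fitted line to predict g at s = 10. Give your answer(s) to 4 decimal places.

ĝ = 8.0144

Sums needed: Σs·s = 131, Σs = 19, Σ1 = 7.
And Σs·g = 92, Σg = 4.
XᵀX·[m, c]ᵀ = Xᵀg becomes [[131, 19]; [19, 7]]·[m, c]ᵀ = [92, 4]ᵀ.
Eliminating c: 7·(row 1) − 19·(row 2) gives 556·m = 7·92 − 19·4 = 568, so m = 142/139.
Then c = (4 − 19·(142/139))/7 = -306/139.
At s = 10: ĝ = (142/139)·(10) + (-306/139)·(1) = 1114/139.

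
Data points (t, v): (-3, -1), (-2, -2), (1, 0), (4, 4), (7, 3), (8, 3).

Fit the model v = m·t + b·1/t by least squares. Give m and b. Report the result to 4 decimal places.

Compute the Gram sums: Σt·t = 143, Σt·1/t = 6, Σ1/t·1/t = 41197/28224.
And Σt·v = 68, Σ1/t·v = 527/168.
Normal equations: [[143, 6]; [6, 41197/28224]]·[m, b]ᵀ = [68, 527/168]ᵀ.
Determinant 143·(41197/28224) − 6² = 4875107/28224.
m = (68·(41197/28224) − 6·(527/168))/(4875107/28224) = 133540/286771; b = (143·(527/168) − 6·68)/(4875107/28224) = 67368/286771.

m = 0.4657, b = 0.2349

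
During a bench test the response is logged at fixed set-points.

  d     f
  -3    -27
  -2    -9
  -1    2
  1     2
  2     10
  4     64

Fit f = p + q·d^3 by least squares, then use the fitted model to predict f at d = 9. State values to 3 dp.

The normal equations are: 6·p + 37·q = 42;  37·p + 4955·q = 4977.
Eliminating q: 4955·(row 1) − 37·(row 2) gives 28361·p = 4955·42 − 37·4977 = 23961, so p = 23961/28361.
Then q = (4977 − 37·(23961/28361))/4955 = 28308/28361.
At d = 9: f̂ = (23961/28361)·(1) + (28308/28361)·(729) = 20660493/28361.

f̂ = 728.483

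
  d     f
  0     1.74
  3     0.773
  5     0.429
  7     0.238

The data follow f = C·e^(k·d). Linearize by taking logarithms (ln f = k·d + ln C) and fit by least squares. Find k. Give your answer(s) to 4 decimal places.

k = -0.2844

Taking logs, ln f = k·d + ln C, so regress ln f on d.
Σd = 15.0000, Σ(d)² = 83.0000, Σln f = -1.9854, Σd·ln f = -15.0523.
Equations: 83.0000·k + 15.0000·ln C = -15.0523;  15.0000·k + 4·ln C = -1.9854.
Solving (det = 107.0000): k = -0.28438, ln C = 0.57008.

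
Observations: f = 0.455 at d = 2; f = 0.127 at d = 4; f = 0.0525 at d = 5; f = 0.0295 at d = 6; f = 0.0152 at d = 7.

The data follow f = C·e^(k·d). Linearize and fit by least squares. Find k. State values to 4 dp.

Let Y = ln f. Fitting Y = k·d + ln C by least squares:
Σd = 24.0000, Σ(d)² = 130.0000, Σln f = -13.5078, Σd·ln f = -75.0093.
Equations: 130.0000·k + 24.0000·ln C = -75.0093;  24.0000·k + 5·ln C = -13.5078.
Δ = 130.0000·5 − (24.0000)² = 74.0000; k = (-75.0093·5 − 24.0000·-13.5078)/74.0000 = -0.68729, ln C = (130.0000·-13.5078 − 24.0000·-75.0093)/74.0000 = 0.59744.

k = -0.6873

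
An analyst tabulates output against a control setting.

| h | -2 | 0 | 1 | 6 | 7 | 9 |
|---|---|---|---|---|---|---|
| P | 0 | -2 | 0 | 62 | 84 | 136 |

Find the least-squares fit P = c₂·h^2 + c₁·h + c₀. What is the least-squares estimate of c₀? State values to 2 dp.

c₀ = -2.68

From the data, Σh^2·h^2 = 10275, Σh^2·h = 1281, Σh^2 = 171, Σh·h = 171, Σh = 21, Σ1 = 6.
Moment sums: Σh^2·P = 17364, Σh·P = 2184, ΣP = 280.
Normal equations: [[10275, 1281, 171]; [1281, 171, 21]; [171, 21, 6]]·[c₂, c₁, c₀]ᵀ = [17364, 2184, 280]ᵀ.
Solving the 3×3 system (Gaussian elimination) gives c₂ = 239/156, c₁ = 1267/780, c₀ = -523/195.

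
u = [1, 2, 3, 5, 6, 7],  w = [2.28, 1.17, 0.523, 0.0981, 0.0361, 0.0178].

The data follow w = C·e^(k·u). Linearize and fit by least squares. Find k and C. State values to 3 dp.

Taking logs, ln w = k·u + ln C, so regress ln w on u.
Σu = 24.0000, Σ(u)² = 124.0000, Σln w = -9.3388, Σu·ln w = -60.5439.
Equations: 124.0000·k + 24.0000·ln C = -60.5439;  24.0000·k + 6·ln C = -9.3388.
Δ = 124.0000·6 − (24.0000)² = 168.0000; k = (-60.5439·6 − 24.0000·-9.3388)/168.0000 = -0.82817, ln C = (124.0000·-9.3388 − 24.0000·-60.5439)/168.0000 = 1.75621, so C = exp(1.75621) = 5.79046.

k = -0.828, C = 5.790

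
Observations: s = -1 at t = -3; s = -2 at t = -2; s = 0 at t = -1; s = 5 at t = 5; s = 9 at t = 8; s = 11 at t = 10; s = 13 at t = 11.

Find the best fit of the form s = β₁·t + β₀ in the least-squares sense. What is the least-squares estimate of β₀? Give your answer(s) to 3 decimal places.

β₀ = 0.906

Sums needed: Σt·t = 324, Σt = 28, Σ1 = 7.
Right-hand side: Σt·s = 357, Σs = 35.
Determinant 324·7 − 28² = 1484.
β₁ = (357·7 − 28·35)/1484 = 217/212; β₀ = (324·35 − 28·357)/1484 = 48/53.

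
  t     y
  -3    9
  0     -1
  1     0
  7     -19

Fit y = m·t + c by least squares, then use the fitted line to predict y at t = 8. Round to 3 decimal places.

Entries of AᵀA: Σt·t = 59, Σt = 5, Σ1 = 4.
And Σt·y = -160, Σy = -11.
Eliminating c: 4·(row 1) − 5·(row 2) gives 211·m = 4·(-160) − 5·(-11) = -585, so m = -585/211.
Then c = ((-11) − 5·(-585/211))/4 = 151/211.
At t = 8: ŷ = (-585/211)·(8) + (151/211)·(1) = -4529/211.

ŷ = -21.464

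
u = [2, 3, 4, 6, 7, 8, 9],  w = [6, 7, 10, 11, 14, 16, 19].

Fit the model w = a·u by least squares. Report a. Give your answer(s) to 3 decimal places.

a = 2.069

Entries of XᵀX: Σu·u = 259.
For Xᵀw: Σu·w = 536.
Hence a = 536 / 259 ≈ 2.0695.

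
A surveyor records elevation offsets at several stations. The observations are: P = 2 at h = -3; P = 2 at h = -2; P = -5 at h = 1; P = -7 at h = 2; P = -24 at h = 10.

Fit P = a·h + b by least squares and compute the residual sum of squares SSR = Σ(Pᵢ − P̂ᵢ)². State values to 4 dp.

With design matrix X, XᵀX = [[118, 8]; [8, 5]] and XᵀP = [-269, -32]ᵀ.
Δ = 118·5 − 8² = 526.
a = ((-269)·5 − 8·(-32))/526 = -1089/526; b = (118·(-32) − 8·(-269))/526 = -812/263.
Residuals: -591/526, 249/263, 83/526, 60/263, -55/263; SSR = 1199/526.

SSR = 2.2795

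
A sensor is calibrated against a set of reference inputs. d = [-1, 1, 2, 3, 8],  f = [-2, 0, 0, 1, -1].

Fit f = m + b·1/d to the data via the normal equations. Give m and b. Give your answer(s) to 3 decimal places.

m = -0.627, b = 1.182

With design matrix M, MᵀM = [[5, 23/24]; [23/24, 1369/576]] and Mᵀf = [-2, 53/24]ᵀ.
Δ = 5·(1369/576) − (23/24)² = 1579/144.
m = ((-2)·(1369/576) − (23/24)·(53/24))/(1579/144) = -3957/6316; b = (5·(53/24) − (23/24)·(-2))/(1579/144) = 1866/1579.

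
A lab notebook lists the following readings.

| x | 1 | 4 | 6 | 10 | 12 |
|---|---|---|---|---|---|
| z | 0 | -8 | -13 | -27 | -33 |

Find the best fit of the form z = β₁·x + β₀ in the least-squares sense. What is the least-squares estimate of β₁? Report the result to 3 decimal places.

β₁ = -3.048

Compute the Gram sums: Σx·x = 297, Σx = 33, Σ1 = 5.
And Σx·z = -776, Σz = -81.
AᵀA·[β₁, β₀]ᵀ = Aᵀz becomes [[297, 33]; [33, 5]]·[β₁, β₀]ᵀ = [-776, -81]ᵀ.
Determinant 297·5 − 33² = 396.
β₁ = ((-776)·5 − 33·(-81))/396 = -1207/396; β₀ = (297·(-81) − 33·(-776))/396 = 47/12.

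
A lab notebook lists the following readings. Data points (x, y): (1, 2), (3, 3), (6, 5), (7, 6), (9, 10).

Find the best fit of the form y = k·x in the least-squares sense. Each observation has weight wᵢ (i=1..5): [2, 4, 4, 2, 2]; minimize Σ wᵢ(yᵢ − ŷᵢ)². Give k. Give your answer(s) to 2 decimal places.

The normal system MᵀWM·[k]ᵀ = MᵀWy is [[442]]·[k]ᵀ = [424]ᵀ.
Hence k = 424 / 442 ≈ 0.959276.

k = 0.96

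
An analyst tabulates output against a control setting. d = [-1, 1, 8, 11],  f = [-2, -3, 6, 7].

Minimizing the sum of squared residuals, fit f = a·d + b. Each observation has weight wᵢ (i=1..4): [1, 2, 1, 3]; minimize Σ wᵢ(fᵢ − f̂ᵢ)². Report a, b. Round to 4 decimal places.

The normal system AᵀWA·[a, b]ᵀ = AᵀWf is [[430, 42]; [42, 7]]·[a, b]ᵀ = [275, 19]ᵀ.
Determinant 430·7 − 42² = 1246.
a = (275·7 − 42·19)/1246 = 161/178; b = (430·19 − 42·275)/1246 = -1690/623.

a = 0.9045, b = -2.7127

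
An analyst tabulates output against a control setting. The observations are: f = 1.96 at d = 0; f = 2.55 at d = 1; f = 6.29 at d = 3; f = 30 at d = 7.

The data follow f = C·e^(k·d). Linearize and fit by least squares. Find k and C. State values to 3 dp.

k = 0.397, C = 1.858

Taking logs, ln f = k·d + ln C, so regress ln f on d.
Over the data: Σd = 11.0000, Σ(d)² = 59.0000, Σln f = 6.8492, Σd·ln f = 30.2614.
Normal system: [[59.0000, 11.0000]; [11.0000, 4]]·[k, ln C]ᵀ = [30.2614, 6.8492]ᵀ.
Δ = 59.0000·4 − (11.0000)² = 115.0000; k = (30.2614·4 − 11.0000·6.8492)/115.0000 = 0.39743, ln C = (59.0000·6.8492 − 11.0000·30.2614)/115.0000 = 0.61937, so C = exp(0.61937) = 1.85776.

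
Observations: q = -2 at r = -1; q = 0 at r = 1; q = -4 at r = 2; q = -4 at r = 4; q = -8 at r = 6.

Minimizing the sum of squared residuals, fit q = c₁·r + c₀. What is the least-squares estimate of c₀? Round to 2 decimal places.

c₀ = -1.40

Forming AᵀA = [[58, 12]; [12, 5]] and Aᵀq = [-70, -18]ᵀ gives AᵀA·[c₁, c₀]ᵀ = Aᵀq.
Eliminating c₀: 5·(row 1) − 12·(row 2) gives 146·c₁ = 5·(-70) − 12·(-18) = -134, so c₁ = -67/73.
Then c₀ = ((-18) − 12·(-67/73))/5 = -102/73.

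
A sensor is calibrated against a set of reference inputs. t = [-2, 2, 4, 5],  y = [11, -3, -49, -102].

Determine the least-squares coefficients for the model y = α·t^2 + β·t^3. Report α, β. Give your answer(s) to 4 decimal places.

Entries of MᵀM: Σt^2·t^2 = 913, Σt^2·t^3 = 4149, Σt^3·t^3 = 19849.
Right-hand side: Σt^2·y = -3302, Σt^3·y = -15998.
Normal equations: [[913, 4149]; [4149, 19849]]·[α, β]ᵀ = [-3302, -15998]ᵀ.
det = 913·19849 − 4149² = 907936.
α = ((-3302)·19849 − 4149·(-15998))/907936 = 26072/28373; β = (913·(-15998) − 4149·(-3302))/907936 = -28318/28373.

α = 0.9189, β = -0.9981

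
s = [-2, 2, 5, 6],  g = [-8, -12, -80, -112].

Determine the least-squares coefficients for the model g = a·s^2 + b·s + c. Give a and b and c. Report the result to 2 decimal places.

MᵀM·[a, b, c]ᵀ = Mᵀg reads: 1953·a + 341·b + 69·c = -6112;  341·a + 69·b + 11·c = -1080;  69·a + 11·b + 4·c = -212.
Solving the 3×3 system (Gaussian elimination) gives a = -499/167, b = -971/835, c = 1454/835.

a = -2.99, b = -1.16, c = 1.74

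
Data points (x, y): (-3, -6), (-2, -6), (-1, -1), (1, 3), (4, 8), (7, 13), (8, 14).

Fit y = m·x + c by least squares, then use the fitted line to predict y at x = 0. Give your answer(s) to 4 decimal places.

ŷ = -0.2044

Compute the Gram sums: Σx·x = 144, Σx = 14, Σ1 = 7.
Right-hand side: Σx·y = 269, Σy = 25.
So MᵀM·[m, c]ᵀ = Mᵀy: [[144, 14]; [14, 7]]·[m, c]ᵀ = [269, 25]ᵀ.
Eliminating c: 7·(row 1) − 14·(row 2) gives 812·m = 7·269 − 14·25 = 1533, so m = 219/116.
Then c = (25 − 14·(219/116))/7 = -83/406.
At x = 0: ŷ = (219/116)·(0) + (-83/406)·(1) = -83/406.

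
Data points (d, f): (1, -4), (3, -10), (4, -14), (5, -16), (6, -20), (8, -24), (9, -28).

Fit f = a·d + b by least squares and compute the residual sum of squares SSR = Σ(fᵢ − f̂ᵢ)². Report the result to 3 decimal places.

Entries of MᵀM: Σd·d = 232, Σd = 36, Σ1 = 7.
For Mᵀf: Σd·f = -734, Σf = -116.
Eliminating b: 7·(row 1) − 36·(row 2) gives 328·a = 7·(-734) − 36·(-116) = -962, so a = -481/164.
Then b = ((-116) − 36·(-481/164))/7 = -61/41.
Residuals: 69/164, 47/164, -32/41, 25/164, -75/82, 39/41, -19/164; SSR = 217/82.

SSR = 2.646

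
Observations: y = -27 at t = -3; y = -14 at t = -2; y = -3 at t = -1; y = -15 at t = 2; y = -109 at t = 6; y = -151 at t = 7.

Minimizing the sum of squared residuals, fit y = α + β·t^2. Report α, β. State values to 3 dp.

Compute the Gram sums: Σ1 = 6, Σt^2 = 103, Σt^2·t^2 = 3811.
Right-hand side: Σy = -319, Σt^2·y = -11685.
AᵀA·[α, β]ᵀ = Aᵀy becomes [[6, 103]; [103, 3811]]·[α, β]ᵀ = [-319, -11685]ᵀ.
Δ = 6·3811 − 103² = 12257.
α = ((-319)·3811 − 103·(-11685))/12257 = -118/119; β = (6·(-11685) − 103·(-319))/12257 = -37253/12257.

α = -0.992, β = -3.039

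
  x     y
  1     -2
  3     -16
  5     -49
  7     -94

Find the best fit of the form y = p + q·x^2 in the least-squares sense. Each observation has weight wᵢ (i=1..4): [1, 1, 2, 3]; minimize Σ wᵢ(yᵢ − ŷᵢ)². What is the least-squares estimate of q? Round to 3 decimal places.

Normal-equation sums: Σwᵢ·1 = 7, Σwᵢ·x^2 = 207, Σwᵢ·x^2·x^2 = 8535.
Right-hand side: Σwᵢ·y = -398, Σwᵢ·x^2·y = -16414.
AᵀWA·[p, q]ᵀ = AᵀWy becomes [[7, 207]; [207, 8535]]·[p, q]ᵀ = [-398, -16414]ᵀ.
Determinant 7·8535 − 207² = 16896.
p = ((-398)·8535 − 207·(-16414))/16896 = 1/22; q = (7·(-16414) − 207·(-398))/16896 = -127/66.

q = -1.924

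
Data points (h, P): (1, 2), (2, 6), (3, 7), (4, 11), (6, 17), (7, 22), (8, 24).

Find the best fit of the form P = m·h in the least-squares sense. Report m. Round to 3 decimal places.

With design matrix A, AᵀA = [[179]] and AᵀP = [527]ᵀ.
Hence m = 527 / 179 ≈ 2.94413.

m = 2.944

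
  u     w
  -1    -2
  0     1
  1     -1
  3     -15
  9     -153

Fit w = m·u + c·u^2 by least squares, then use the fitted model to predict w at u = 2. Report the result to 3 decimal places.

ŵ = -6.287

XᵀX·[m, c]ᵀ = Xᵀw reads: 92·m + 756·c = -1421;  756·m + 6644·c = -12531.
(Σu·u = 92, Σu·u^2 = 756, Σu^2·u^2 = 6644, Σu·w = -1421, Σu^2·w = -12531.)
Δ = 92·6644 − 756² = 39712.
m = ((-1421)·6644 − 756·(-12531))/39712 = 4039/4964; c = (92·(-12531) − 756·(-1421))/39712 = -4911/2482.
At u = 2: ŵ = (4039/4964)·(2) + (-4911/2482)·(4) = -15605/2482.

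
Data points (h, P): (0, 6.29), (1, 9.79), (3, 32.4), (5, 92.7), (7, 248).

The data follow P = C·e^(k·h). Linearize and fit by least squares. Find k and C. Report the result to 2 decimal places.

k = 0.53, C = 6.17

Let Y = ln P. Fitting Y = k·h + ln C by least squares:
Σh = 16.0000, Σ(h)² = 84.0000, Σln P = 17.6413, Σh·ln P = 73.9567.
Equations: 84.0000·k + 16.0000·ln C = 73.9567;  16.0000·k + 5·ln C = 17.6413.
Δ = 84.0000·5 − (16.0000)² = 164.0000; k = (73.9567·5 − 16.0000·17.6413)/164.0000 = 0.53368, ln C = (84.0000·17.6413 − 16.0000·73.9567)/164.0000 = 1.82049, so C = exp(1.82049) = 6.17489.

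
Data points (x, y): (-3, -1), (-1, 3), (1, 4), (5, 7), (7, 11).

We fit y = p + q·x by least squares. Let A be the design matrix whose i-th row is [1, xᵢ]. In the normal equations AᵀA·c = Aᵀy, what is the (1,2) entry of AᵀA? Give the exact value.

9

Row 1 ↔ basis 1, column 2 ↔ basis x, so (AᵀA)_{1,2} = Σᵢ x = (1)·(-3) + (1)·(-1) + (1)·(1) + (1)·(5) + (1)·(7) = 9.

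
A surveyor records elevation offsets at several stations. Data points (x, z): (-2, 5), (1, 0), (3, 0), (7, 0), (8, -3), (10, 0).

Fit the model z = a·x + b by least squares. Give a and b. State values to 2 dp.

a = -0.41, b = 2.17

AᵀA·[a, b]ᵀ = Aᵀz reads: 227·a + 27·b = -34;  27·a + 6·b = 2.
(Σx·x = 227, Σx = 27, Σ1 = 6, Σx·z = -34, Σz = 2.)
Determinant 227·6 − 27² = 633.
a = ((-34)·6 − 27·2)/633 = -86/211; b = (227·2 − 27·(-34))/633 = 1372/633.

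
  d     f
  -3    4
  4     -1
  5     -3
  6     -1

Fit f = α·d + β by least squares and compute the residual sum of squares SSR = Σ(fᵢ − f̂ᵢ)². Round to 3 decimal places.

From the data, Σd·d = 86, Σd = 12, Σ1 = 4.
And Σd·f = -37, Σf = -1.
MᵀM·[α, β]ᵀ = Mᵀf becomes [[86, 12]; [12, 4]]·[α, β]ᵀ = [-37, -1]ᵀ.
Determinant 86·4 − 12² = 200.
α = ((-37)·4 − 12·(-1))/200 = -17/25; β = (86·(-1) − 12·(-37))/200 = 179/100.
Residuals: 17/100, -7/100, -139/100, 129/100; SSR = 363/100.

SSR = 3.630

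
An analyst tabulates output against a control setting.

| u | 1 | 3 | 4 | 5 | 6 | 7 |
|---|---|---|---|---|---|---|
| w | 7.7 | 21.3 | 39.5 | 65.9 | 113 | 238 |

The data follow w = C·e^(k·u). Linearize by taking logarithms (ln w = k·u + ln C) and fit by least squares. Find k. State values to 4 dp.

k = 0.5638

With ln wᵢ as the transformed response and uᵢ as the regressor:
Over the data: Σu = 26.0000, Σ(u)² = 136.0000, Σln w = 23.1640, Σu·ln w = 113.5335.
Normal system: [[136.0000, 26.0000]; [26.0000, 6]]·[k, ln C]ᵀ = [113.5335, 23.1640]ᵀ.
Slope k = (n·Σu·ln w − Σu·Σln w)/(n·Σ(u)² − (Σu)²) = (6·113.5335 − 26.0000·23.1640)/140.0000 = 0.56383; ln C = (Σln w − k·Σu)/n = 1.41741.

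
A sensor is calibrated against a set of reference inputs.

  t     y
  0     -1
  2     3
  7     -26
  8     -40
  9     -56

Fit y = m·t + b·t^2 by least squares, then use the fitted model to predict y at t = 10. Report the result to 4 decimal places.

ŷ = -73.2457

Entries of XᵀX: Σt·t = 198, Σt·t^2 = 1592, Σt^2·t^2 = 13074.
And Σt·y = -1000, Σt^2·y = -8358.
Normal equations: [[198, 1592]; [1592, 13074]]·[m, b]ᵀ = [-1000, -8358]ᵀ.
Determinant 198·13074 − 1592² = 54188.
m = ((-1000)·13074 − 1592·(-8358))/54188 = 57984/13547; b = (198·(-8358) − 1592·(-1000))/54188 = -15721/13547.
At t = 10: ŷ = (57984/13547)·(10) + (-15721/13547)·(100) = -992260/13547.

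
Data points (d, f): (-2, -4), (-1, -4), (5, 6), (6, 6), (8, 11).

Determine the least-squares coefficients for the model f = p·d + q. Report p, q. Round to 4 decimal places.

The normal equations are: 130·p + 16·q = 166;  16·p + 5·q = 15.
det = 130·5 − 16² = 394.
p = (166·5 − 16·15)/394 = 295/197; q = (130·15 − 16·166)/394 = -353/197.

p = 1.4975, q = -1.7919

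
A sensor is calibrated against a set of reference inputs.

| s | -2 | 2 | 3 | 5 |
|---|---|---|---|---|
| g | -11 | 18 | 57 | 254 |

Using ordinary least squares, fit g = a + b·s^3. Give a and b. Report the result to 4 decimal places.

a = 3.4113, b = 2.0023

With design matrix A, AᵀA = [[4, 152]; [152, 16482]] and Aᵀg = [318, 33521]ᵀ.
Δ = 4·16482 − 152² = 42824.
a = (318·16482 − 152·33521)/42824 = 36521/10706; b = (4·33521 − 152·318)/42824 = 21437/10706.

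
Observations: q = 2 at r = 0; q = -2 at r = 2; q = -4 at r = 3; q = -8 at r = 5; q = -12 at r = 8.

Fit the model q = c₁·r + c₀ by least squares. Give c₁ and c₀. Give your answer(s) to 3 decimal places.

Sums needed: Σr·r = 102, Σr = 18, Σ1 = 5.
Right-hand side: Σr·q = -152, Σq = -24.
XᵀX·[c₁, c₀]ᵀ = Xᵀq becomes [[102, 18]; [18, 5]]·[c₁, c₀]ᵀ = [-152, -24]ᵀ.
Determinant 102·5 − 18² = 186.
c₁ = ((-152)·5 − 18·(-24))/186 = -164/93; c₀ = (102·(-24) − 18·(-152))/186 = 48/31.

c₁ = -1.763, c₀ = 1.548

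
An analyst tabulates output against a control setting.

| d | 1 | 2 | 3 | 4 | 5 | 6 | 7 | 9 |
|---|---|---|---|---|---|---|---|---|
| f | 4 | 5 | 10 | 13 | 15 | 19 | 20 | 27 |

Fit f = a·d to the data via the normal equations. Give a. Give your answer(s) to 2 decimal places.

Entries of XᵀX: Σd·d = 221.
Right-hand side: Σd·f = 668.
Hence a = 668 / 221 ≈ 3.02262.

a = 3.02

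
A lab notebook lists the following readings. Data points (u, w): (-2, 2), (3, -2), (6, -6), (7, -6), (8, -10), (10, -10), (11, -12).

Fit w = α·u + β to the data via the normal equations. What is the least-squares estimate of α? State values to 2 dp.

α = -1.09

Entries of XᵀX: Σu·u = 383, Σu = 43, Σ1 = 7.
Right-hand side: Σu·w = -400, Σw = -44.
XᵀX·[α, β]ᵀ = Xᵀw becomes [[383, 43]; [43, 7]]·[α, β]ᵀ = [-400, -44]ᵀ.
Δ = 383·7 − 43² = 832.
α = ((-400)·7 − 43·(-44))/832 = -227/208; β = (383·(-44) − 43·(-400))/832 = 87/208.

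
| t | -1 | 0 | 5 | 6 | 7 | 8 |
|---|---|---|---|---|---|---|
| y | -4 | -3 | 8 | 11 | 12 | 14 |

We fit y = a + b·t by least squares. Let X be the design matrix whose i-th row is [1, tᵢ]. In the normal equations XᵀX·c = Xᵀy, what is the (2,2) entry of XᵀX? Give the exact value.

Row 2 ↔ basis t, column 2 ↔ basis t, so (XᵀX)_{2,2} = Σᵢ (t)·(t) = (-1)·(-1) + (0)·(0) + (5)·(5) + (6)·(6) + (7)·(7) + (8)·(8) = 175.

175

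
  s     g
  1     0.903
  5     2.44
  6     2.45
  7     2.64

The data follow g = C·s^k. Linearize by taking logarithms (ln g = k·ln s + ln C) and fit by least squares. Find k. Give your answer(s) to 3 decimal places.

Linearized form: ln g = k·ln s + ln C. From the 4 transformed points,
Σln s = 5.3471, Σ(ln s)² = 9.5873, Σln g = 2.6568, Σln s·ln g = 4.9302.
Equations: 9.5873·k + 5.3471·ln C = 4.9302;  5.3471·k + 4·ln C = 2.6568.
Δ = 9.5873·4 − (5.3471)² = 9.7575; k = (4.9302·4 − 5.3471·2.6568)/9.7575 = 0.56517, ln C = (9.5873·2.6568 − 5.3471·4.9302)/9.7575 = -0.09129.

k = 0.565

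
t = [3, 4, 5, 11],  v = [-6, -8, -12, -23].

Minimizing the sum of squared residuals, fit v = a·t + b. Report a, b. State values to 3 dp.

Compute the Gram sums: Σt·t = 171, Σt = 23, Σ1 = 4.
And Σt·v = -363, Σv = -49.
MᵀM·[a, b]ᵀ = Mᵀv becomes [[171, 23]; [23, 4]]·[a, b]ᵀ = [-363, -49]ᵀ.
Determinant 171·4 − 23² = 155.
a = ((-363)·4 − 23·(-49))/155 = -65/31; b = (171·(-49) − 23·(-363))/155 = -6/31.

a = -2.097, b = -0.194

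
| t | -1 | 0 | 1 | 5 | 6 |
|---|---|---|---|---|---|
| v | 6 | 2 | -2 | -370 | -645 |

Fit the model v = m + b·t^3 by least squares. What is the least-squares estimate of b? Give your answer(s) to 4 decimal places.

Forming MᵀM = [[5, 341]; [341, 62283]] and Mᵀv = [-1009, -185578]ᵀ gives MᵀM·[m, b]ᵀ = Mᵀv.
Δ = 5·62283 − 341² = 195134.
m = ((-1009)·62283 − 341·(-185578))/195134 = 438551/195134; b = (5·(-185578) − 341·(-1009))/195134 = -583821/195134.

b = -2.9919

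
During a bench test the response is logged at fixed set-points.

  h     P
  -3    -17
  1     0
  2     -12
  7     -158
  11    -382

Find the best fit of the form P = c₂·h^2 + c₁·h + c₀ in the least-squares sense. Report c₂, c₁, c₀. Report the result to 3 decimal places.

c₂ = -3.010, c₁ = -2.031, c₀ = 4.271

From the data, Σh^2·h^2 = 17140, Σh^2·h = 1656, Σh^2 = 184, Σh·h = 184, Σh = 18, Σ1 = 5.
Moment sums: Σh^2·P = -54165, Σh·P = -5281, ΣP = -569.
AᵀA·[c₂, c₁, c₀]ᵀ = AᵀP becomes [[17140, 1656, 184]; [1656, 184, 18]; [184, 18, 5]]·[c₂, c₁, c₀]ᵀ = [-54165, -5281, -569]ᵀ.
Inverting the 3×3 Gram matrix, [c₂, c₁, c₀]ᵀ = [-187151/62180, -126257/62180, 132799/31090]ᵀ.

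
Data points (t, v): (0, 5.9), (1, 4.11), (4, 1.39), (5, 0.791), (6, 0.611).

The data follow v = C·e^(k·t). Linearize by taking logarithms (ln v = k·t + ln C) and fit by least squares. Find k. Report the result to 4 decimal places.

Linearized form: ln v = k·t + ln C. From the 5 transformed points,
Σt = 16.0000, Σ(t)² = 78.0000, Σln v = 2.7906, Σt·ln v = -1.3976.
Normal system: [[78.0000, 16.0000]; [16.0000, 5]]·[k, ln C]ᵀ = [-1.3976, 2.7906]ᵀ.
Slope k = (n·Σt·ln v − Σt·Σln v)/(n·Σ(t)² − (Σt)²) = (5·-1.3976 − 16.0000·2.7906)/134.0000 = -0.38535; ln C = (Σln v − k·Σt)/n = 1.79124.

k = -0.3854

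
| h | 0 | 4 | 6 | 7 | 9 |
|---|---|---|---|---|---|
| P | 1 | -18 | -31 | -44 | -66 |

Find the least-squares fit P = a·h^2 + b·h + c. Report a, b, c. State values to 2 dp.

Sums needed: Σh^2·h^2 = 10514, Σh^2·h = 1352, Σh^2 = 182, Σh·h = 182, Σh = 26, Σ1 = 5.
Moment sums: Σh^2·P = -8906, Σh·P = -1160, ΣP = -158.
Normal equations: [[10514, 1352, 182]; [1352, 182, 26]; [182, 26, 5]]·[a, b, c]ᵀ = [-8906, -1160, -158]ᵀ.
Inverting the 3×3 Gram matrix, [a, b, c]ᵀ = [-111/187, -5072/2431, 160/187]ᵀ.

a = -0.59, b = -2.09, c = 0.86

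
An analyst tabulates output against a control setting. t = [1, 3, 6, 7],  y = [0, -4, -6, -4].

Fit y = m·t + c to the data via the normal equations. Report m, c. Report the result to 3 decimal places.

m = -0.725, c = -0.418

MᵀM·[m, c]ᵀ = Mᵀy reads: 95·m + 17·c = -76;  17·m + 4·c = -14.
Determinant 95·4 − 17² = 91.
m = ((-76)·4 − 17·(-14))/91 = -66/91; c = (95·(-14) − 17·(-76))/91 = -38/91.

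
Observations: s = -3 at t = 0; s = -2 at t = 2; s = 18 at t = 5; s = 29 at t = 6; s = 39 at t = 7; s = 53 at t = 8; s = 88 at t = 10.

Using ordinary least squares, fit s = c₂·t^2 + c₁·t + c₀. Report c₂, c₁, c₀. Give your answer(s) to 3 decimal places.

From the data, Σt^2·t^2 = 18434, Σt^2·t = 2204, Σt^2 = 278, Σt·t = 278, Σt = 38, Σ1 = 7.
Moment sums: Σt^2·s = 15589, Σt·s = 1837, Σs = 222.
So MᵀM·[c₂, c₁, c₀]ᵀ = Mᵀs: [[18434, 2204, 278]; [2204, 278, 38]; [278, 38, 7]]·[c₂, c₁, c₀]ᵀ = [15589, 1837, 222]ᵀ.
Inverting the 3×3 Gram matrix, [c₂, c₁, c₀]ᵀ = [54401/55286, -39993/55286, -1234/359]ᵀ.

c₂ = 0.984, c₁ = -0.723, c₀ = -3.437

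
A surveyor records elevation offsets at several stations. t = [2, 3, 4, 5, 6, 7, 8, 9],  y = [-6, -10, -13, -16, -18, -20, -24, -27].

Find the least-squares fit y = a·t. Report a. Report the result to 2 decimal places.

Forming XᵀX = [[284]] and Xᵀy = [-857]ᵀ gives XᵀX·[a]ᵀ = Xᵀy.
Hence a = -857 / 284 ≈ -3.01761.

a = -3.02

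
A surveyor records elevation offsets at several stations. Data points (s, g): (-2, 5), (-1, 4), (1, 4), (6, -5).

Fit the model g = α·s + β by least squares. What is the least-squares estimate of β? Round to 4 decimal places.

With design matrix X, XᵀX = [[42, 4]; [4, 4]] and Xᵀg = [-40, 8]ᵀ.
det = 42·4 − 4² = 152.
α = ((-40)·4 − 4·8)/152 = -24/19; β = (42·8 − 4·(-40))/152 = 62/19.

β = 3.2632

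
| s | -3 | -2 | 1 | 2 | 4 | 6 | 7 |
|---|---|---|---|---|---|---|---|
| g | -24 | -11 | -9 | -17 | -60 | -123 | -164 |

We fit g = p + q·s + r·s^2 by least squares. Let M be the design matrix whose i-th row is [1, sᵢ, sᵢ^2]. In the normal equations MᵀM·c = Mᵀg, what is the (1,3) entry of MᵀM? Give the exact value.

119

Row 1 ↔ basis 1, column 3 ↔ basis s^2, so (MᵀM)_{1,3} = Σᵢ s^2 = (1)·(9) + (1)·(4) + (1)·(1) + (1)·(4) + (1)·(16) + (1)·(36) + (1)·(49) = 119.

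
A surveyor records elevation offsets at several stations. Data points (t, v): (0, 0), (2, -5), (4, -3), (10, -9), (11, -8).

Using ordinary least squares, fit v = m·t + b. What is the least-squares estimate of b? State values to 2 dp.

b = -1.31

Entries of XᵀX: Σt·t = 241, Σt = 27, Σ1 = 5.
For Xᵀv: Σt·v = -200, Σv = -25.
So XᵀX·[m, b]ᵀ = Xᵀv: [[241, 27]; [27, 5]]·[m, b]ᵀ = [-200, -25]ᵀ.
Determinant 241·5 − 27² = 476.
m = ((-200)·5 − 27·(-25))/476 = -325/476; b = (241·(-25) − 27·(-200))/476 = -625/476.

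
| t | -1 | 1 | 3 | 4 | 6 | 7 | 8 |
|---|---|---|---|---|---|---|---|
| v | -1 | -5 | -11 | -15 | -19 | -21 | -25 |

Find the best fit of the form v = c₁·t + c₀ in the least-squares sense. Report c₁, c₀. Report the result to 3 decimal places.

MᵀM·[c₁, c₀]ᵀ = Mᵀv reads: 176·c₁ + 28·c₀ = -558;  28·c₁ + 7·c₀ = -97.
Δ = 176·7 − 28² = 448.
c₁ = ((-558)·7 − 28·(-97))/448 = -85/32; c₀ = (176·(-97) − 28·(-558))/448 = -181/56.

c₁ = -2.656, c₀ = -3.232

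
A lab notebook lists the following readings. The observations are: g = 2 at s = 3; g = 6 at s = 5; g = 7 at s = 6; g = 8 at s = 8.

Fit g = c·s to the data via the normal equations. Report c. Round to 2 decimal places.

Sums needed: Σs·s = 134.
For Mᵀg: Σs·g = 142.
Hence c = 142 / 134 ≈ 1.0597.

c = 1.06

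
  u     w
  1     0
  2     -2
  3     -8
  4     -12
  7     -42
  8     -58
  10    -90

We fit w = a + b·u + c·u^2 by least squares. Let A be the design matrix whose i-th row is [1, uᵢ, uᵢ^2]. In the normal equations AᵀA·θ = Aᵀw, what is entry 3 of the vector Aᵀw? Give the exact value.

-15042

Entry 3 ↔ basis u^2, so (Aᵀw)_{3} = Σᵢ (u^2)·wᵢ = (1)·(0) + (4)·(-2) + (9)·(-8) + (16)·(-12) + (49)·(-42) + (64)·(-58) + (100)·(-90) = -15042.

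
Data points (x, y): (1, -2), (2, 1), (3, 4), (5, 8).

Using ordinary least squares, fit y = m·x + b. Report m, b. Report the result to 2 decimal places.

The normal system AᵀA·[m, b]ᵀ = Aᵀy is [[39, 11]; [11, 4]]·[m, b]ᵀ = [52, 11]ᵀ.
Determinant 39·4 − 11² = 35.
m = (52·4 − 11·11)/35 = 87/35; b = (39·11 − 11·52)/35 = -143/35.

m = 2.49, b = -4.09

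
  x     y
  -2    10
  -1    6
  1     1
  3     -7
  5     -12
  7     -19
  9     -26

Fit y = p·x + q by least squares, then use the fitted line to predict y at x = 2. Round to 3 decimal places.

ŷ = -3.028

MᵀM·[p, q]ᵀ = Mᵀy reads: 170·p + 22·q = -473;  22·p + 7·q = -47.
(Σx·x = 170, Σx = 22, Σ1 = 7, Σx·y = -473, Σy = -47.)
Eliminating q: 7·(row 1) − 22·(row 2) gives 706·p = 7·(-473) − 22·(-47) = -2277, so p = -2277/706.
Then q = ((-47) − 22·(-2277/706))/7 = 1208/353.
At x = 2: ŷ = (-2277/706)·(2) + (1208/353)·(1) = -1069/353.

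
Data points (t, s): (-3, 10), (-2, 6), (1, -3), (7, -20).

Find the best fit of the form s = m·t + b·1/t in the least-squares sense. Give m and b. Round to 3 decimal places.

m = -2.911, b = -0.394

Compute the Gram sums: Σt·t = 63, Σt·1/t = 4, Σ1/t·1/t = 2437/1764.
Right-hand side: Σt·s = -185, Σ1/t·s = -256/21.
det = 63·(2437/1764) − 4² = 1989/28.
m = ((-185)·(2437/1764) − 4·(-256/21))/(1989/28) = -364829/125307; b = (63·(-256/21) − 4·(-185))/(1989/28) = -784/1989.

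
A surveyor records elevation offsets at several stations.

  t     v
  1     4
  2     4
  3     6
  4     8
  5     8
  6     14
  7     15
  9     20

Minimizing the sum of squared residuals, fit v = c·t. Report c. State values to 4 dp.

c = 2.1312

Normal-equation sums: Σt·t = 221.
For Mᵀv: Σt·v = 471.
So MᵀM·[c]ᵀ = Mᵀv: [[221]]·[c]ᵀ = [471]ᵀ.
Hence c = 471 / 221 ≈ 2.13122.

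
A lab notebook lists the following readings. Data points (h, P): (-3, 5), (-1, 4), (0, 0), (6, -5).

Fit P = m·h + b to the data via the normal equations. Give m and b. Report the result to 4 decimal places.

Normal-equation sums: Σh·h = 46, Σh = 2, Σ1 = 4.
For XᵀP: Σh·P = -49, ΣP = 4.
Eliminating b: 4·(row 1) − 2·(row 2) gives 180·m = 4·(-49) − 2·4 = -204, so m = -17/15.
Then b = (4 − 2·(-17/15))/4 = 47/30.

m = -1.1333, b = 1.5667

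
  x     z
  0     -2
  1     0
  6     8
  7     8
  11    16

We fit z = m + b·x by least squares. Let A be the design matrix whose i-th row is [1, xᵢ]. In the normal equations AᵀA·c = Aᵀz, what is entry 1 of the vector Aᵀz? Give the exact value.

Entry 1 ↔ basis 1, so (Aᵀz)_{1} = Σᵢ zᵢ = (1)·(-2) + (1)·(0) + (1)·(8) + (1)·(8) + (1)·(16) = 30.

30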